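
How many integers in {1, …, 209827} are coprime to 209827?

Factor: 209827 = 37 · 53 · 107.
φ(209827) = (37−1) · (53−1) · (107−1) = 36 · 52 · 106 = 198432.

198432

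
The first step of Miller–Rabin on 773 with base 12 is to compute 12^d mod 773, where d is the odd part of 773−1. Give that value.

456

773 − 1 = 772 = 2^2 · 193, so d = 193.
12^1 ≡ 12 (mod 773)
12^2 ≡ 12^2 = 144 ≡ 144 (mod 773)
12^4 ≡ 144^2 = 20736 ≡ 638 (mod 773)
12^8 ≡ 638^2 = 407044 ≡ 446 (mod 773)
12^16 ≡ 446^2 = 198916 ≡ 255 (mod 773)
12^32 ≡ 255^2 = 65025 ≡ 93 (mod 773)
12^64 ≡ 93^2 = 8649 ≡ 146 (mod 773)
12^128 ≡ 146^2 = 21316 ≡ 445 (mod 773)
193 = 128 + 64 + 1 in binary powers of 2.
So 12^193 ≡ 445 · 146 · 12 ≡ 456 (mod 773).
Squaring chain: 456 → 772; reaches −1, so base 12 does not prove 773 composite.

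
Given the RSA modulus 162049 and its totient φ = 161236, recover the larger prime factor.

φ(n) = (p−1)(q−1) = n − (p+q) + 1, so p + q = 162049 − 161236 + 1 = 814.
p and q are the roots of t² − 814t + 162049 = 0.
Discriminant: 814² − 4·162049 = 662596 − 648196 = 14400; √14400 = 120.
q = (814 − 120)/2 = 347, p = (814 + 120)/2 = 467.
Check: 347 · 467 = 162049.

467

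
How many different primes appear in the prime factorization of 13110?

13110 = 2 · 6555
6555 = 3 · 2185
2185 = 5 · 437
437 = 19 · 23
13110 = 2 · 3 · 5 · 19 · 23, which has 5 distinct prime factors.

5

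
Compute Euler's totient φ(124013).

Factor: 124013 = 19 · 61 · 107.
φ(124013) = (19−1) · (61−1) · (107−1) = 18 · 60 · 106 = 114480.

114480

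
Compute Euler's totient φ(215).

Factor: 215 = 5 · 43.
φ(215) = (5−1) · (43−1) = 4 · 42 = 168.

168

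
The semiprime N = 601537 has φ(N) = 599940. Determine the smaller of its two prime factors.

φ(n) = (p−1)(q−1) = n − (p+q) + 1, so p + q = 601537 − 599940 + 1 = 1598.
p and q are the roots of t² − 1598t + 601537 = 0.
Discriminant: 1598² − 4·601537 = 2553604 − 2406148 = 147456; √147456 = 384.
q = (1598 − 384)/2 = 607, p = (1598 + 384)/2 = 991.
Check: 607 · 991 = 601537.

607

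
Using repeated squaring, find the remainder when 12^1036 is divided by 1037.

378

12^1 ≡ 12 (mod 1037)
12^2 ≡ 12^2 = 144 ≡ 144 (mod 1037)
12^4 ≡ 144^2 = 20736 ≡ 1033 (mod 1037)
12^8 ≡ 1033^2 = 1067089 ≡ 16 (mod 1037)
12^16 ≡ 16^2 = 256 ≡ 256 (mod 1037)
12^32 ≡ 256^2 = 65536 ≡ 205 (mod 1037)
12^64 ≡ 205^2 = 42025 ≡ 545 (mod 1037)
12^128 ≡ 545^2 = 297025 ≡ 443 (mod 1037)
12^256 ≡ 443^2 = 196249 ≡ 256 (mod 1037)
12^512 ≡ 256^2 = 65536 ≡ 205 (mod 1037)
12^1024 ≡ 205^2 = 42025 ≡ 545 (mod 1037)
1036 = 1024 + 8 + 4 in binary powers of 2.
So 12^1036 ≡ 545 · 16 · 1033 ≡ 378 (mod 1037).
Since 378 ≠ 1, base 12 is a Fermat witness: 1037 is composite.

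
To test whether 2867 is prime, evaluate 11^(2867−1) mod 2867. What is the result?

11^1 ≡ 11 (mod 2867)
11^2 ≡ 11^2 = 121 ≡ 121 (mod 2867)
11^4 ≡ 121^2 = 14641 ≡ 306 (mod 2867)
11^8 ≡ 306^2 = 93636 ≡ 1892 (mod 2867)
11^16 ≡ 1892^2 = 3579664 ≡ 1648 (mod 2867)
11^32 ≡ 1648^2 = 2715904 ≡ 855 (mod 2867)
11^64 ≡ 855^2 = 731025 ≡ 2807 (mod 2867)
11^128 ≡ 2807^2 = 7879249 ≡ 733 (mod 2867)
11^256 ≡ 733^2 = 537289 ≡ 1160 (mod 2867)
11^512 ≡ 1160^2 = 1345600 ≡ 977 (mod 2867)
11^1024 ≡ 977^2 = 954529 ≡ 2685 (mod 2867)
11^2048 ≡ 2685^2 = 7209225 ≡ 1587 (mod 2867)
2866 = 2048 + 512 + 256 + 32 + 16 + 2 in binary powers of 2.
So 11^2866 ≡ 1587 · 977 · 1160 · 855 · 1648 · 121 ≡ 914 (mod 2867).
Since 914 ≠ 1, base 11 is a Fermat witness: 2867 is composite.

914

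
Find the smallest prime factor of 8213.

43

8213 is odd.
Digit sum 14, not divisible by 3.
Ends in 3: not divisible by 5.
7: 8213 = 7·1173 + 2
11: 8213 = 11·746 + 7
13: 8213 = 13·631 + 10
17: 8213 = 17·483 + 2
19: 8213 = 19·432 + 5
23: 8213 = 23·357 + 2
29: 8213 = 29·283 + 6
31: 8213 = 31·264 + 29
37: 8213 = 37·221 + 36
41: 8213 = 41·200 + 13
43: 8213 = 43·191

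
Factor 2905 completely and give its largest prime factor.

2905 = 5 · 581
581 = 7 · 83
83 is prime.
So 2905 = 5 · 7 · 83; the largest prime factor is 83.

83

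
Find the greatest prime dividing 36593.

43

36593 = 23 · 1591
1591 = 37 · 43
43 is prime.
So 36593 = 23 · 37 · 43; the largest prime factor is 43.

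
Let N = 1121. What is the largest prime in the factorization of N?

1121 = 19 · 59
59 is prime.
So 1121 = 19 · 59; the largest prime factor is 59.

59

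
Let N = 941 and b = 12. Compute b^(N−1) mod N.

1

12^1 ≡ 12 (mod 941)
12^2 ≡ 12^2 = 144 ≡ 144 (mod 941)
12^4 ≡ 144^2 = 20736 ≡ 34 (mod 941)
12^8 ≡ 34^2 = 1156 ≡ 215 (mod 941)
12^16 ≡ 215^2 = 46225 ≡ 116 (mod 941)
12^32 ≡ 116^2 = 13456 ≡ 282 (mod 941)
12^64 ≡ 282^2 = 79524 ≡ 480 (mod 941)
12^128 ≡ 480^2 = 230400 ≡ 796 (mod 941)
12^256 ≡ 796^2 = 633616 ≡ 323 (mod 941)
12^512 ≡ 323^2 = 104329 ≡ 819 (mod 941)
940 = 512 + 256 + 128 + 32 + 8 + 4 in binary powers of 2.
So 12^940 ≡ 819 · 323 · 796 · 282 · 215 · 34 ≡ 1 (mod 941).
Since the result is 1, base 12 gives no evidence that 941 is composite.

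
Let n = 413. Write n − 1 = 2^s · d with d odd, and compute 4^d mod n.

413 − 1 = 412 = 2^2 · 103, so d = 103.
4^1 ≡ 4 (mod 413)
4^2 ≡ 4^2 = 16 ≡ 16 (mod 413)
4^4 ≡ 16^2 = 256 ≡ 256 (mod 413)
4^8 ≡ 256^2 = 65536 ≡ 282 (mod 413)
4^16 ≡ 282^2 = 79524 ≡ 228 (mod 413)
4^32 ≡ 228^2 = 51984 ≡ 359 (mod 413)
4^64 ≡ 359^2 = 128881 ≡ 25 (mod 413)
103 = 64 + 32 + 4 + 2 + 1 in binary powers of 2.
So 4^103 ≡ 25 · 359 · 256 · 16 · 4 ≡ 228 (mod 413).
Squaring chain: 228 → 359; never reaches −1, so base 4 is a Miller–Rabin witness that 413 is composite.

228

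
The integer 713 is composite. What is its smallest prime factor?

23

713 is odd.
Digit sum 11, not divisible by 3.
Ends in 3: not divisible by 5.
7: 713 = 7·101 + 6
11: 713 = 11·64 + 9
13: 713 = 13·54 + 11
17: 713 = 17·41 + 16
19: 713 = 19·37 + 10
23: 713 = 23·31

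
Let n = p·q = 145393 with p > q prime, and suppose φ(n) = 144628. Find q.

φ(n) = (p−1)(q−1) = n − (p+q) + 1, so p + q = 145393 − 144628 + 1 = 766.
p and q are the roots of t² − 766t + 145393 = 0.
Discriminant: 766² − 4·145393 = 586756 − 581572 = 5184; √5184 = 72.
q = (766 − 72)/2 = 347, p = (766 + 72)/2 = 419.
Check: 347 · 419 = 145393.

347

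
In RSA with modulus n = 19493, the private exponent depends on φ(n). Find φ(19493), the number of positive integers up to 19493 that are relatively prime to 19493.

Factor: 19493 = 101 · 193.
φ(19493) = (101−1) · (193−1) = 100 · 192 = 19200.

19200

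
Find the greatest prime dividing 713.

31

713 = 23 · 31
31 is prime.
So 713 = 23 · 31; the largest prime factor is 31.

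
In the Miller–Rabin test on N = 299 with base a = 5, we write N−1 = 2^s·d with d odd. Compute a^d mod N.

291

299 − 1 = 298 = 2^1 · 149, so d = 149.
5^1 ≡ 5 (mod 299)
5^2 ≡ 5^2 = 25 ≡ 25 (mod 299)
5^4 ≡ 25^2 = 625 ≡ 27 (mod 299)
5^8 ≡ 27^2 = 729 ≡ 131 (mod 299)
5^16 ≡ 131^2 = 17161 ≡ 118 (mod 299)
5^32 ≡ 118^2 = 13924 ≡ 170 (mod 299)
5^64 ≡ 170^2 = 28900 ≡ 196 (mod 299)
5^128 ≡ 196^2 = 38416 ≡ 144 (mod 299)
149 = 128 + 16 + 4 + 1 in binary powers of 2.
So 5^149 ≡ 144 · 118 · 27 · 5 ≡ 291 (mod 299).
Squaring chain: 291; never reaches −1, so base 5 is a Miller–Rabin witness that 299 is composite.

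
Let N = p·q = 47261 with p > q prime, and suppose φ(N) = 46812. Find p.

283

φ(n) = (p−1)(q−1) = n − (p+q) + 1, so p + q = 47261 − 46812 + 1 = 450.
p and q are the roots of t² − 450t + 47261 = 0.
Discriminant: 450² − 4·47261 = 202500 − 189044 = 13456; √13456 = 116.
q = (450 − 116)/2 = 167, p = (450 + 116)/2 = 283.
Check: 167 · 283 = 47261.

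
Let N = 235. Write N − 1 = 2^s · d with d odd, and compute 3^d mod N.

103

235 − 1 = 234 = 2^1 · 117, so d = 117.
3^1 ≡ 3 (mod 235)
3^2 ≡ 3^2 = 9 ≡ 9 (mod 235)
3^4 ≡ 9^2 = 81 ≡ 81 (mod 235)
3^8 ≡ 81^2 = 6561 ≡ 216 (mod 235)
3^16 ≡ 216^2 = 46656 ≡ 126 (mod 235)
3^32 ≡ 126^2 = 15876 ≡ 131 (mod 235)
3^64 ≡ 131^2 = 17161 ≡ 6 (mod 235)
117 = 64 + 32 + 16 + 4 + 1 in binary powers of 2.
So 3^117 ≡ 6 · 131 · 126 · 81 · 3 ≡ 103 (mod 235).
Squaring chain: 103; never reaches −1, so base 3 is a Miller–Rabin witness that 235 is composite.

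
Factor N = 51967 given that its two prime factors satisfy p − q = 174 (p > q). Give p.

331

Since p = q + 174, we have 51967 = q(q + 174), so q² + 174q − 51967 = 0.
Discriminant: 174² + 4·51967 = 30276 + 207868 = 238144; √238144 = 488.
q = (−174 + 488)/2 = 157, and p = q + 174 = 331.
Check: 157 · 331 = 51967.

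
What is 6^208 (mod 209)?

6^1 ≡ 6 (mod 209)
6^2 ≡ 6^2 = 36 ≡ 36 (mod 209)
6^4 ≡ 36^2 = 1296 ≡ 42 (mod 209)
6^8 ≡ 42^2 = 1764 ≡ 92 (mod 209)
6^16 ≡ 92^2 = 8464 ≡ 104 (mod 209)
6^32 ≡ 104^2 = 10816 ≡ 157 (mod 209)
6^64 ≡ 157^2 = 24649 ≡ 196 (mod 209)
6^128 ≡ 196^2 = 38416 ≡ 169 (mod 209)
208 = 128 + 64 + 16 in binary powers of 2.
So 6^208 ≡ 169 · 196 · 104 ≡ 158 (mod 209).
Since 158 ≠ 1, base 6 is a Fermat witness: 209 is composite.

158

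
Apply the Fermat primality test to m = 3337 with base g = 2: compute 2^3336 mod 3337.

1835

2^1 ≡ 2 (mod 3337)
2^2 ≡ 2^2 = 4 ≡ 4 (mod 3337)
2^4 ≡ 4^2 = 16 ≡ 16 (mod 3337)
2^8 ≡ 16^2 = 256 ≡ 256 (mod 3337)
2^16 ≡ 256^2 = 65536 ≡ 2133 (mod 3337)
2^32 ≡ 2133^2 = 4549689 ≡ 1358 (mod 3337)
2^64 ≡ 1358^2 = 1844164 ≡ 2140 (mod 3337)
2^128 ≡ 2140^2 = 4579600 ≡ 1236 (mod 3337)
2^256 ≡ 1236^2 = 1527696 ≡ 2687 (mod 3337)
2^512 ≡ 2687^2 = 7219969 ≡ 2038 (mod 3337)
2^1024 ≡ 2038^2 = 4153444 ≡ 2216 (mod 3337)
2^2048 ≡ 2216^2 = 4910656 ≡ 1929 (mod 3337)
3336 = 2048 + 1024 + 256 + 8 in binary powers of 2.
So 2^3336 ≡ 1929 · 2216 · 2687 · 256 ≡ 1835 (mod 3337).
Since 1835 ≠ 1, base 2 is a Fermat witness: 3337 is composite.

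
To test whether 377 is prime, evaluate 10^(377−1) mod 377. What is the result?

10^1 ≡ 10 (mod 377)
10^2 ≡ 10^2 = 100 ≡ 100 (mod 377)
10^4 ≡ 100^2 = 10000 ≡ 198 (mod 377)
10^8 ≡ 198^2 = 39204 ≡ 373 (mod 377)
10^16 ≡ 373^2 = 139129 ≡ 16 (mod 377)
10^32 ≡ 16^2 = 256 ≡ 256 (mod 377)
10^64 ≡ 256^2 = 65536 ≡ 315 (mod 377)
10^128 ≡ 315^2 = 99225 ≡ 74 (mod 377)
10^256 ≡ 74^2 = 5476 ≡ 198 (mod 377)
376 = 256 + 64 + 32 + 16 + 8 in binary powers of 2.
So 10^376 ≡ 198 · 315 · 256 · 16 · 373 ≡ 107 (mod 377).
Since 107 ≠ 1, base 10 is a Fermat witness: 377 is composite.

107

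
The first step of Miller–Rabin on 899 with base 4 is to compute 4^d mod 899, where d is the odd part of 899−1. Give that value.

899 − 1 = 898 = 2^1 · 449, so d = 449.
4^1 ≡ 4 (mod 899)
4^2 ≡ 4^2 = 16 ≡ 16 (mod 899)
4^4 ≡ 16^2 = 256 ≡ 256 (mod 899)
4^8 ≡ 256^2 = 65536 ≡ 808 (mod 899)
4^16 ≡ 808^2 = 652864 ≡ 190 (mod 899)
4^32 ≡ 190^2 = 36100 ≡ 140 (mod 899)
4^64 ≡ 140^2 = 19600 ≡ 721 (mod 899)
4^128 ≡ 721^2 = 519841 ≡ 219 (mod 899)
4^256 ≡ 219^2 = 47961 ≡ 314 (mod 899)
449 = 256 + 128 + 64 + 1 in binary powers of 2.
So 4^449 ≡ 314 · 219 · 721 · 4 ≡ 845 (mod 899).
Squaring chain: 845; never reaches −1, so base 4 is a Miller–Rabin witness that 899 is composite.

845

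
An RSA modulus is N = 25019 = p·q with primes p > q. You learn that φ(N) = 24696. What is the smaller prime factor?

127

φ(n) = (p−1)(q−1) = n − (p+q) + 1, so p + q = 25019 − 24696 + 1 = 324.
p and q are the roots of t² − 324t + 25019 = 0.
Discriminant: 324² − 4·25019 = 104976 − 100076 = 4900; √4900 = 70.
q = (324 − 70)/2 = 127, p = (324 + 70)/2 = 197.
Check: 127 · 197 = 25019.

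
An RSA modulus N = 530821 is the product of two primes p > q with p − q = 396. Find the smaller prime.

557

Since p = q + 396, we have 530821 = q(q + 396), so q² + 396q − 530821 = 0.
Discriminant: 396² + 4·530821 = 156816 + 2123284 = 2280100; √2280100 = 1510.
q = (−396 + 1510)/2 = 557, and p = q + 396 = 953.
Check: 557 · 953 = 530821.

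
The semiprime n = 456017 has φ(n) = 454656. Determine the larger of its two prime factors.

φ(n) = (p−1)(q−1) = n − (p+q) + 1, so p + q = 456017 − 454656 + 1 = 1362.
p and q are the roots of t² − 1362t + 456017 = 0.
Discriminant: 1362² − 4·456017 = 1855044 − 1824068 = 30976; √30976 = 176.
q = (1362 − 176)/2 = 593, p = (1362 + 176)/2 = 769.
Check: 593 · 769 = 456017.

769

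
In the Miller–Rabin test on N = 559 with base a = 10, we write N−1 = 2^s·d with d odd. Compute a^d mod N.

559 − 1 = 558 = 2^1 · 279, so d = 279.
10^1 ≡ 10 (mod 559)
10^2 ≡ 10^2 = 100 ≡ 100 (mod 559)
10^4 ≡ 100^2 = 10000 ≡ 497 (mod 559)
10^8 ≡ 497^2 = 247009 ≡ 490 (mod 559)
10^16 ≡ 490^2 = 240100 ≡ 289 (mod 559)
10^32 ≡ 289^2 = 83521 ≡ 230 (mod 559)
10^64 ≡ 230^2 = 52900 ≡ 354 (mod 559)
10^128 ≡ 354^2 = 125316 ≡ 100 (mod 559)
10^256 ≡ 100^2 = 10000 ≡ 497 (mod 559)
279 = 256 + 16 + 4 + 2 + 1 in binary powers of 2.
So 10^279 ≡ 497 · 289 · 497 · 100 · 10 ≡ 207 (mod 559).
Squaring chain: 207; never reaches −1, so base 10 is a Miller–Rabin witness that 559 is composite.

207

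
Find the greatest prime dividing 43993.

43993 = 29 · 1517
1517 = 37 · 41
41 is prime.
So 43993 = 29 · 37 · 41; the largest prime factor is 41.

41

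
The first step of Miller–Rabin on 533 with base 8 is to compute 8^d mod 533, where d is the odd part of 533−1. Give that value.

533 − 1 = 532 = 2^2 · 133, so d = 133.
8^1 ≡ 8 (mod 533)
8^2 ≡ 8^2 = 64 ≡ 64 (mod 533)
8^4 ≡ 64^2 = 4096 ≡ 365 (mod 533)
8^8 ≡ 365^2 = 133225 ≡ 508 (mod 533)
8^16 ≡ 508^2 = 258064 ≡ 92 (mod 533)
8^32 ≡ 92^2 = 8464 ≡ 469 (mod 533)
8^64 ≡ 469^2 = 219961 ≡ 365 (mod 533)
8^128 ≡ 365^2 = 133225 ≡ 508 (mod 533)
133 = 128 + 4 + 1 in binary powers of 2.
So 8^133 ≡ 508 · 365 · 8 ≡ 21 (mod 533).
Squaring chain: 21 → 441; never reaches −1, so base 8 is a Miller–Rabin witness that 533 is composite.

21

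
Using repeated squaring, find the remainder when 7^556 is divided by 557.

1

7^1 ≡ 7 (mod 557)
7^2 ≡ 7^2 = 49 ≡ 49 (mod 557)
7^4 ≡ 49^2 = 2401 ≡ 173 (mod 557)
7^8 ≡ 173^2 = 29929 ≡ 408 (mod 557)
7^16 ≡ 408^2 = 166464 ≡ 478 (mod 557)
7^32 ≡ 478^2 = 228484 ≡ 114 (mod 557)
7^64 ≡ 114^2 = 12996 ≡ 185 (mod 557)
7^128 ≡ 185^2 = 34225 ≡ 248 (mod 557)
7^256 ≡ 248^2 = 61504 ≡ 234 (mod 557)
7^512 ≡ 234^2 = 54756 ≡ 170 (mod 557)
556 = 512 + 32 + 8 + 4 in binary powers of 2.
So 7^556 ≡ 170 · 114 · 408 · 173 ≡ 1 (mod 557).
Since the result is 1, base 7 gives no evidence that 557 is composite.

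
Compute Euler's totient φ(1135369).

Factor: 1135369 = 73 · 103 · 151.
φ(1135369) = (73−1) · (103−1) · (151−1) = 72 · 102 · 150 = 1101600.

1101600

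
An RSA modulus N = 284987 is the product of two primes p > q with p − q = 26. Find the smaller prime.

521

Since p = q + 26, we have 284987 = q(q + 26), so q² + 26q − 284987 = 0.
Discriminant: 26² + 4·284987 = 676 + 1139948 = 1140624; √1140624 = 1068.
q = (−26 + 1068)/2 = 521, and p = q + 26 = 547.
Check: 521 · 547 = 284987.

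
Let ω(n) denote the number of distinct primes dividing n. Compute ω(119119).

4

119119 = 7^2 · 2431
2431 = 11 · 221
221 = 13 · 17
119119 = 7^2 · 11 · 13 · 17, which has 4 distinct prime factors.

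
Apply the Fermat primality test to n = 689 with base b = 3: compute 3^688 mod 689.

328

3^1 ≡ 3 (mod 689)
3^2 ≡ 3^2 = 9 ≡ 9 (mod 689)
3^4 ≡ 9^2 = 81 ≡ 81 (mod 689)
3^8 ≡ 81^2 = 6561 ≡ 360 (mod 689)
3^16 ≡ 360^2 = 129600 ≡ 68 (mod 689)
3^32 ≡ 68^2 = 4624 ≡ 490 (mod 689)
3^64 ≡ 490^2 = 240100 ≡ 328 (mod 689)
3^128 ≡ 328^2 = 107584 ≡ 100 (mod 689)
3^256 ≡ 100^2 = 10000 ≡ 354 (mod 689)
3^512 ≡ 354^2 = 125316 ≡ 607 (mod 689)
688 = 512 + 128 + 32 + 16 in binary powers of 2.
So 3^688 ≡ 607 · 100 · 490 · 68 ≡ 328 (mod 689).
Since 328 ≠ 1, base 3 is a Fermat witness: 689 is composite.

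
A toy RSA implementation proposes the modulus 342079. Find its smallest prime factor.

342079 is odd.
Digit sum 25, not divisible by 3.
Ends in 9: not divisible by 5.
7: 342079 = 7·48868 + 3
11: 342079 = 11·31098 + 1
13: 342079 = 13·26313 + 10
17: 342079 = 17·20122 + 5
19: 342079 = 19·18004 + 3
23: 342079 = 23·14873

23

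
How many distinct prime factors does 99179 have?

2

99179 = 41^2 · 59
99179 = 41^2 · 59, which has 2 distinct prime factors.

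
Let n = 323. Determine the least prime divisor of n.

323 is odd.
Digit sum 8, not divisible by 3.
Ends in 3: not divisible by 5.
7: 323 = 7·46 + 1
11: 323 = 11·29 + 4
13: 323 = 13·24 + 11
17: 323 = 17·19

17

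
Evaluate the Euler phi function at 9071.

Factor: 9071 = 47 · 193.
φ(9071) = (47−1) · (193−1) = 46 · 192 = 8832.

8832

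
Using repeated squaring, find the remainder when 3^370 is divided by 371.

305

3^1 ≡ 3 (mod 371)
3^2 ≡ 3^2 = 9 ≡ 9 (mod 371)
3^4 ≡ 9^2 = 81 ≡ 81 (mod 371)
3^8 ≡ 81^2 = 6561 ≡ 254 (mod 371)
3^16 ≡ 254^2 = 64516 ≡ 333 (mod 371)
3^32 ≡ 333^2 = 110889 ≡ 331 (mod 371)
3^64 ≡ 331^2 = 109561 ≡ 116 (mod 371)
3^128 ≡ 116^2 = 13456 ≡ 100 (mod 371)
3^256 ≡ 100^2 = 10000 ≡ 354 (mod 371)
370 = 256 + 64 + 32 + 16 + 2 in binary powers of 2.
So 3^370 ≡ 354 · 116 · 331 · 333 · 9 ≡ 305 (mod 371).
Since 305 ≠ 1, base 3 is a Fermat witness: 371 is composite.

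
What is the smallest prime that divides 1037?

1037 is odd.
Digit sum 11, not divisible by 3.
Ends in 7: not divisible by 5.
7: 1037 = 7·148 + 1
11: 1037 = 11·94 + 3
13: 1037 = 13·79 + 10
17: 1037 = 17·61

17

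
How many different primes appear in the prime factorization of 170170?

170170 = 2 · 85085
85085 = 5 · 17017
17017 = 7 · 2431
2431 = 11 · 221
221 = 13 · 17
170170 = 2 · 5 · 7 · 11 · 13 · 17, which has 6 distinct prime factors.

6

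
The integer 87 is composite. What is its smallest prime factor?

87 is odd.
Digit sum 15, divisible by 3.

3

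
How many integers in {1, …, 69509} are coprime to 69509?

61600

Factor: 69509 = 11 · 71 · 89.
φ(69509) = (11−1) · (71−1) · (89−1) = 10 · 70 · 88 = 61600.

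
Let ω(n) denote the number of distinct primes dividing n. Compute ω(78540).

78540 = 2^2 · 19635
19635 = 3 · 6545
6545 = 5 · 1309
1309 = 7 · 187
187 = 11 · 17
78540 = 2^2 · 3 · 5 · 7 · 11 · 17, which has 6 distinct prime factors.

6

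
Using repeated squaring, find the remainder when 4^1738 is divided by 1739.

4^1 ≡ 4 (mod 1739)
4^2 ≡ 4^2 = 16 ≡ 16 (mod 1739)
4^4 ≡ 16^2 = 256 ≡ 256 (mod 1739)
4^8 ≡ 256^2 = 65536 ≡ 1193 (mod 1739)
4^16 ≡ 1193^2 = 1423249 ≡ 747 (mod 1739)
4^32 ≡ 747^2 = 558009 ≡ 1529 (mod 1739)
4^64 ≡ 1529^2 = 2337841 ≡ 625 (mod 1739)
4^128 ≡ 625^2 = 390625 ≡ 1089 (mod 1739)
4^256 ≡ 1089^2 = 1185921 ≡ 1662 (mod 1739)
4^512 ≡ 1662^2 = 2762244 ≡ 712 (mod 1739)
4^1024 ≡ 712^2 = 506944 ≡ 895 (mod 1739)
1738 = 1024 + 512 + 128 + 64 + 8 + 2 in binary powers of 2.
So 4^1738 ≡ 895 · 712 · 1089 · 625 · 1193 · 16 ≡ 995 (mod 1739).
Since 995 ≠ 1, base 4 is a Fermat witness: 1739 is composite.

995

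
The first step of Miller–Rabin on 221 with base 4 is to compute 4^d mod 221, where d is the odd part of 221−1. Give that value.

30

221 − 1 = 220 = 2^2 · 55, so d = 55.
4^1 ≡ 4 (mod 221)
4^2 ≡ 4^2 = 16 ≡ 16 (mod 221)
4^4 ≡ 16^2 = 256 ≡ 35 (mod 221)
4^8 ≡ 35^2 = 1225 ≡ 120 (mod 221)
4^16 ≡ 120^2 = 14400 ≡ 35 (mod 221)
4^32 ≡ 35^2 = 1225 ≡ 120 (mod 221)
55 = 32 + 16 + 4 + 2 + 1 in binary powers of 2.
So 4^55 ≡ 120 · 35 · 35 · 16 · 4 ≡ 30 (mod 221).
Squaring chain: 30 → 16; never reaches −1, so base 4 is a Miller–Rabin witness that 221 is composite.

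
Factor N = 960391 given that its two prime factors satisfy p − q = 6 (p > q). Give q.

977

Since p = q + 6, we have 960391 = q(q + 6), so q² + 6q − 960391 = 0.
Discriminant: 6² + 4·960391 = 36 + 3841564 = 3841600; √3841600 = 1960.
q = (−6 + 1960)/2 = 977, and p = q + 6 = 983.
Check: 977 · 983 = 960391.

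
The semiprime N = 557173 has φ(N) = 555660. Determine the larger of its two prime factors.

883

φ(n) = (p−1)(q−1) = n − (p+q) + 1, so p + q = 557173 − 555660 + 1 = 1514.
p and q are the roots of t² − 1514t + 557173 = 0.
Discriminant: 1514² − 4·557173 = 2292196 − 2228692 = 63504; √63504 = 252.
q = (1514 − 252)/2 = 631, p = (1514 + 252)/2 = 883.
Check: 631 · 883 = 557173.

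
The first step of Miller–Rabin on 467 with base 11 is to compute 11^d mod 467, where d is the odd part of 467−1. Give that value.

466

467 − 1 = 466 = 2^1 · 233, so d = 233.
11^1 ≡ 11 (mod 467)
11^2 ≡ 11^2 = 121 ≡ 121 (mod 467)
11^4 ≡ 121^2 = 14641 ≡ 164 (mod 467)
11^8 ≡ 164^2 = 26896 ≡ 277 (mod 467)
11^16 ≡ 277^2 = 76729 ≡ 141 (mod 467)
11^32 ≡ 141^2 = 19881 ≡ 267 (mod 467)
11^64 ≡ 267^2 = 71289 ≡ 305 (mod 467)
11^128 ≡ 305^2 = 93025 ≡ 92 (mod 467)
233 = 128 + 64 + 32 + 8 + 1 in binary powers of 2.
So 11^233 ≡ 92 · 305 · 267 · 277 · 11 ≡ 466 (mod 467).
Since 11^d ≡ 466 (mod 467), base 11 does not prove 467 composite.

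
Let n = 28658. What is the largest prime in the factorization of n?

28658 = 2 · 14329
14329 = 7 · 2047
2047 = 23 · 89
89 is prime.
So 28658 = 2 · 7 · 23 · 89; the largest prime factor is 89.

89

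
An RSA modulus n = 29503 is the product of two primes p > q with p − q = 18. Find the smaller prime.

163

Since p = q + 18, we have 29503 = q(q + 18), so q² + 18q − 29503 = 0.
Discriminant: 18² + 4·29503 = 324 + 118012 = 118336; √118336 = 344.
q = (−18 + 344)/2 = 163, and p = q + 18 = 181.
Check: 163 · 181 = 29503.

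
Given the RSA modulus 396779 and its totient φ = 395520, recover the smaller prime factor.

φ(n) = (p−1)(q−1) = n − (p+q) + 1, so p + q = 396779 − 395520 + 1 = 1260.
p and q are the roots of t² − 1260t + 396779 = 0.
Discriminant: 1260² − 4·396779 = 1587600 − 1587116 = 484; √484 = 22.
q = (1260 − 22)/2 = 619, p = (1260 + 22)/2 = 641.
Check: 619 · 641 = 396779.

619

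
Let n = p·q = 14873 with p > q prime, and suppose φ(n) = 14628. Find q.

107

φ(n) = (p−1)(q−1) = n − (p+q) + 1, so p + q = 14873 − 14628 + 1 = 246.
p and q are the roots of t² − 246t + 14873 = 0.
Discriminant: 246² − 4·14873 = 60516 − 59492 = 1024; √1024 = 32.
q = (246 − 32)/2 = 107, p = (246 + 32)/2 = 139.
Check: 107 · 139 = 14873.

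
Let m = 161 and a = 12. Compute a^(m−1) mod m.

9

12^1 ≡ 12 (mod 161)
12^2 ≡ 12^2 = 144 ≡ 144 (mod 161)
12^4 ≡ 144^2 = 20736 ≡ 128 (mod 161)
12^8 ≡ 128^2 = 16384 ≡ 123 (mod 161)
12^16 ≡ 123^2 = 15129 ≡ 156 (mod 161)
12^32 ≡ 156^2 = 24336 ≡ 25 (mod 161)
12^64 ≡ 25^2 = 625 ≡ 142 (mod 161)
12^128 ≡ 142^2 = 20164 ≡ 39 (mod 161)
160 = 128 + 32 in binary powers of 2.
So 12^160 ≡ 39 · 25 ≡ 9 (mod 161).
Since 9 ≠ 1, base 12 is a Fermat witness: 161 is composite.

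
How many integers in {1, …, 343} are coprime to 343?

294

Factor: 343 = 7^3.
φ(343) = 7^2·(7−1) = 294.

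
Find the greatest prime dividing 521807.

521807 = 11 · 47437
47437 = 13 · 3649
3649 = 41 · 89
89 is prime.
So 521807 = 11 · 13 · 41 · 89; the largest prime factor is 89.

89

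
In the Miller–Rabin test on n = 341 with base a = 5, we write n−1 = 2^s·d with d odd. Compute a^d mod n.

341 − 1 = 340 = 2^2 · 85, so d = 85.
5^1 ≡ 5 (mod 341)
5^2 ≡ 5^2 = 25 ≡ 25 (mod 341)
5^4 ≡ 25^2 = 625 ≡ 284 (mod 341)
5^8 ≡ 284^2 = 80656 ≡ 180 (mod 341)
5^16 ≡ 180^2 = 32400 ≡ 5 (mod 341)
5^32 ≡ 5^2 = 25 ≡ 25 (mod 341)
5^64 ≡ 25^2 = 625 ≡ 284 (mod 341)
85 = 64 + 16 + 4 + 1 in binary powers of 2.
So 5^85 ≡ 284 · 5 · 284 · 5 ≡ 67 (mod 341).
Squaring chain: 67 → 56; never reaches −1, so base 5 is a Miller–Rabin witness that 341 is composite.

67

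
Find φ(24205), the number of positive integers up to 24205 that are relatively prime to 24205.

18768

Factor: 24205 = 5 · 47 · 103.
φ(24205) = (5−1) · (47−1) · (103−1) = 4 · 46 · 102 = 18768.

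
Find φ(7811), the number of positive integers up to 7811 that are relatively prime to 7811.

Factor: 7811 = 73 · 107.
φ(7811) = (73−1) · (107−1) = 72 · 106 = 7632.

7632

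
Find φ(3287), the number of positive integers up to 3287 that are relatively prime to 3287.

3096

Factor: 3287 = 19 · 173.
φ(3287) = (19−1) · (173−1) = 18 · 172 = 3096.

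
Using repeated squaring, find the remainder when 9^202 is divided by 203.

9^1 ≡ 9 (mod 203)
9^2 ≡ 9^2 = 81 ≡ 81 (mod 203)
9^4 ≡ 81^2 = 6561 ≡ 65 (mod 203)
9^8 ≡ 65^2 = 4225 ≡ 165 (mod 203)
9^16 ≡ 165^2 = 27225 ≡ 23 (mod 203)
9^32 ≡ 23^2 = 529 ≡ 123 (mod 203)
9^64 ≡ 123^2 = 15129 ≡ 107 (mod 203)
9^128 ≡ 107^2 = 11449 ≡ 81 (mod 203)
202 = 128 + 64 + 8 + 2 in binary powers of 2.
So 9^202 ≡ 81 · 107 · 165 · 81 ≡ 16 (mod 203).
Since 16 ≠ 1, base 9 is a Fermat witness: 203 is composite.

16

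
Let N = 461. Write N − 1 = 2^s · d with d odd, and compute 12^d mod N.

461 − 1 = 460 = 2^2 · 115, so d = 115.
12^1 ≡ 12 (mod 461)
12^2 ≡ 12^2 = 144 ≡ 144 (mod 461)
12^4 ≡ 144^2 = 20736 ≡ 452 (mod 461)
12^8 ≡ 452^2 = 204304 ≡ 81 (mod 461)
12^16 ≡ 81^2 = 6561 ≡ 107 (mod 461)
12^32 ≡ 107^2 = 11449 ≡ 385 (mod 461)
12^64 ≡ 385^2 = 148225 ≡ 244 (mod 461)
115 = 64 + 32 + 16 + 2 + 1 in binary powers of 2.
So 12^115 ≡ 244 · 385 · 107 · 144 · 12 ≡ 48 (mod 461).
Squaring chain: 48 → 460; reaches −1, so base 12 does not prove 461 composite.

48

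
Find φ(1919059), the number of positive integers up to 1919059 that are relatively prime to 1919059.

Factor: 1919059 = 71 · 151 · 179.
φ(1919059) = (71−1) · (151−1) · (179−1) = 70 · 150 · 178 = 1869000.

1869000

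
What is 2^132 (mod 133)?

2^1 ≡ 2 (mod 133)
2^2 ≡ 2^2 = 4 ≡ 4 (mod 133)
2^4 ≡ 4^2 = 16 ≡ 16 (mod 133)
2^8 ≡ 16^2 = 256 ≡ 123 (mod 133)
2^16 ≡ 123^2 = 15129 ≡ 100 (mod 133)
2^32 ≡ 100^2 = 10000 ≡ 25 (mod 133)
2^64 ≡ 25^2 = 625 ≡ 93 (mod 133)
2^128 ≡ 93^2 = 8649 ≡ 4 (mod 133)
132 = 128 + 4 in binary powers of 2.
So 2^132 ≡ 4 · 16 ≡ 64 (mod 133).
Since 64 ≠ 1, base 2 is a Fermat witness: 133 is composite.

64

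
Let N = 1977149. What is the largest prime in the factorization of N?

1977149 = 23 · 85963
85963 = 31 · 2773
2773 = 47 · 59
59 is prime.
So 1977149 = 23 · 31 · 47 · 59; the largest prime factor is 59.

59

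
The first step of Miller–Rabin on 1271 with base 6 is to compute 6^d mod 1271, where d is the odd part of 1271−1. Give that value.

243

1271 − 1 = 1270 = 2^1 · 635, so d = 635.
6^1 ≡ 6 (mod 1271)
6^2 ≡ 6^2 = 36 ≡ 36 (mod 1271)
6^4 ≡ 36^2 = 1296 ≡ 25 (mod 1271)
6^8 ≡ 25^2 = 625 ≡ 625 (mod 1271)
6^16 ≡ 625^2 = 390625 ≡ 428 (mod 1271)
6^32 ≡ 428^2 = 183184 ≡ 160 (mod 1271)
6^64 ≡ 160^2 = 25600 ≡ 180 (mod 1271)
6^128 ≡ 180^2 = 32400 ≡ 625 (mod 1271)
6^256 ≡ 625^2 = 390625 ≡ 428 (mod 1271)
6^512 ≡ 428^2 = 183184 ≡ 160 (mod 1271)
635 = 512 + 64 + 32 + 16 + 8 + 2 + 1 in binary powers of 2.
So 6^635 ≡ 160 · 180 · 160 · 428 · 625 · 36 · 6 ≡ 243 (mod 1271).
Squaring chain: 243; never reaches −1, so base 6 is a Miller–Rabin witness that 1271 is composite.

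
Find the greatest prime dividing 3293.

89

3293 = 37 · 89
89 is prime.
So 3293 = 37 · 89; the largest prime factor is 89.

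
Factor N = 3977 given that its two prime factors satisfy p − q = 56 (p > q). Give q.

Since p = q + 56, we have 3977 = q(q + 56), so q² + 56q − 3977 = 0.
Discriminant: 56² + 4·3977 = 3136 + 15908 = 19044; √19044 = 138.
q = (−56 + 138)/2 = 41, and p = q + 56 = 97.
Check: 41 · 97 = 3977.

41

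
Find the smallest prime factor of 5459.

53

5459 is odd.
Digit sum 23, not divisible by 3.
Ends in 9: not divisible by 5.
7: 5459 = 7·779 + 6
11: 5459 = 11·496 + 3
13: 5459 = 13·419 + 12
17: 5459 = 17·321 + 2
19: 5459 = 19·287 + 6
23: 5459 = 23·237 + 8
29: 5459 = 29·188 + 7
31: 5459 = 31·176 + 3
37: 5459 = 37·147 + 20
41: 5459 = 41·133 + 6
43: 5459 = 43·126 + 41
47: 5459 = 47·116 + 7
53: 5459 = 53·103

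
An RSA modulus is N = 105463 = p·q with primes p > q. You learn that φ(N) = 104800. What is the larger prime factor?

φ(n) = (p−1)(q−1) = n − (p+q) + 1, so p + q = 105463 − 104800 + 1 = 664.
p and q are the roots of t² − 664t + 105463 = 0.
Discriminant: 664² − 4·105463 = 440896 − 421852 = 19044; √19044 = 138.
q = (664 − 138)/2 = 263, p = (664 + 138)/2 = 401.
Check: 263 · 401 = 105463.

401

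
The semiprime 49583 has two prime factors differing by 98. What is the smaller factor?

179

Since p = q + 98, we have 49583 = q(q + 98), so q² + 98q − 49583 = 0.
Discriminant: 98² + 4·49583 = 9604 + 198332 = 207936; √207936 = 456.
q = (−98 + 456)/2 = 179, and p = q + 98 = 277.
Check: 179 · 277 = 49583.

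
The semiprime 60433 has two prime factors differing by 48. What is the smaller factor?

223

Since p = q + 48, we have 60433 = q(q + 48), so q² + 48q − 60433 = 0.
Discriminant: 48² + 4·60433 = 2304 + 241732 = 244036; √244036 = 494.
q = (−48 + 494)/2 = 223, and p = q + 48 = 271.
Check: 223 · 271 = 60433.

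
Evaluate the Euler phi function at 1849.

Factor: 1849 = 43^2.
φ(1849) = 43^1·(43−1) = 1806.

1806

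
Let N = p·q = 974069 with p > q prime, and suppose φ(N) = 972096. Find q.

977

φ(n) = (p−1)(q−1) = n − (p+q) + 1, so p + q = 974069 − 972096 + 1 = 1974.
p and q are the roots of t² − 1974t + 974069 = 0.
Discriminant: 1974² − 4·974069 = 3896676 − 3896276 = 400; √400 = 20.
q = (1974 − 20)/2 = 977, p = (1974 + 20)/2 = 997.
Check: 977 · 997 = 974069.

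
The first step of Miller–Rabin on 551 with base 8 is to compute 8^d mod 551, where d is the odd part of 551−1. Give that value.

449

551 − 1 = 550 = 2^1 · 275, so d = 275.
8^1 ≡ 8 (mod 551)
8^2 ≡ 8^2 = 64 ≡ 64 (mod 551)
8^4 ≡ 64^2 = 4096 ≡ 239 (mod 551)
8^8 ≡ 239^2 = 57121 ≡ 368 (mod 551)
8^16 ≡ 368^2 = 135424 ≡ 429 (mod 551)
8^32 ≡ 429^2 = 184041 ≡ 7 (mod 551)
8^64 ≡ 7^2 = 49 ≡ 49 (mod 551)
8^128 ≡ 49^2 = 2401 ≡ 197 (mod 551)
8^256 ≡ 197^2 = 38809 ≡ 239 (mod 551)
275 = 256 + 16 + 2 + 1 in binary powers of 2.
So 8^275 ≡ 239 · 429 · 64 · 8 ≡ 449 (mod 551).
Squaring chain: 449; never reaches −1, so base 8 is a Miller–Rabin witness that 551 is composite.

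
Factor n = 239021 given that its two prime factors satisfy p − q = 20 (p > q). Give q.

479

Since p = q + 20, we have 239021 = q(q + 20), so q² + 20q − 239021 = 0.
Discriminant: 20² + 4·239021 = 400 + 956084 = 956484; √956484 = 978.
q = (−20 + 978)/2 = 479, and p = q + 20 = 499.
Check: 479 · 499 = 239021.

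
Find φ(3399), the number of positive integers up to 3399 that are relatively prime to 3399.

2040

Factor: 3399 = 3 · 11 · 103.
φ(3399) = (3−1) · (11−1) · (103−1) = 2 · 10 · 102 = 2040.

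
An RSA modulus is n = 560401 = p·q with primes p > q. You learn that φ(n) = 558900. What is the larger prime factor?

φ(n) = (p−1)(q−1) = n − (p+q) + 1, so p + q = 560401 − 558900 + 1 = 1502.
p and q are the roots of t² − 1502t + 560401 = 0.
Discriminant: 1502² − 4·560401 = 2256004 − 2241604 = 14400; √14400 = 120.
q = (1502 − 120)/2 = 691, p = (1502 + 120)/2 = 811.
Check: 691 · 811 = 560401.

811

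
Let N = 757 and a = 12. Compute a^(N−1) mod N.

12^1 ≡ 12 (mod 757)
12^2 ≡ 12^2 = 144 ≡ 144 (mod 757)
12^4 ≡ 144^2 = 20736 ≡ 297 (mod 757)
12^8 ≡ 297^2 = 88209 ≡ 397 (mod 757)
12^16 ≡ 397^2 = 157609 ≡ 153 (mod 757)
12^32 ≡ 153^2 = 23409 ≡ 699 (mod 757)
12^64 ≡ 699^2 = 488601 ≡ 336 (mod 757)
12^128 ≡ 336^2 = 112896 ≡ 103 (mod 757)
12^256 ≡ 103^2 = 10609 ≡ 11 (mod 757)
12^512 ≡ 11^2 = 121 ≡ 121 (mod 757)
756 = 512 + 128 + 64 + 32 + 16 + 4 in binary powers of 2.
So 12^756 ≡ 121 · 103 · 336 · 699 · 153 · 297 ≡ 1 (mod 757).
Since the result is 1, base 12 gives no evidence that 757 is composite.

1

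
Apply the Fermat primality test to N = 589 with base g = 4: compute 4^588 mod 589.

64

4^1 ≡ 4 (mod 589)
4^2 ≡ 4^2 = 16 ≡ 16 (mod 589)
4^4 ≡ 16^2 = 256 ≡ 256 (mod 589)
4^8 ≡ 256^2 = 65536 ≡ 157 (mod 589)
4^16 ≡ 157^2 = 24649 ≡ 500 (mod 589)
4^32 ≡ 500^2 = 250000 ≡ 264 (mod 589)
4^64 ≡ 264^2 = 69696 ≡ 194 (mod 589)
4^128 ≡ 194^2 = 37636 ≡ 529 (mod 589)
4^256 ≡ 529^2 = 279841 ≡ 66 (mod 589)
4^512 ≡ 66^2 = 4356 ≡ 233 (mod 589)
588 = 512 + 64 + 8 + 4 in binary powers of 2.
So 4^588 ≡ 233 · 194 · 157 · 256 ≡ 64 (mod 589).
Since 64 ≠ 1, base 4 is a Fermat witness: 589 is composite.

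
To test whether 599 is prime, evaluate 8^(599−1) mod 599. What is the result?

1

8^1 ≡ 8 (mod 599)
8^2 ≡ 8^2 = 64 ≡ 64 (mod 599)
8^4 ≡ 64^2 = 4096 ≡ 502 (mod 599)
8^8 ≡ 502^2 = 252004 ≡ 424 (mod 599)
8^16 ≡ 424^2 = 179776 ≡ 76 (mod 599)
8^32 ≡ 76^2 = 5776 ≡ 385 (mod 599)
8^64 ≡ 385^2 = 148225 ≡ 272 (mod 599)
8^128 ≡ 272^2 = 73984 ≡ 307 (mod 599)
8^256 ≡ 307^2 = 94249 ≡ 206 (mod 599)
8^512 ≡ 206^2 = 42436 ≡ 506 (mod 599)
598 = 512 + 64 + 16 + 4 + 2 in binary powers of 2.
So 8^598 ≡ 506 · 272 · 76 · 502 · 64 ≡ 1 (mod 599).
Since the result is 1, base 8 gives no evidence that 599 is composite.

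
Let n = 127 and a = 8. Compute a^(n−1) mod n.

1

8^1 ≡ 8 (mod 127)
8^2 ≡ 8^2 = 64 ≡ 64 (mod 127)
8^4 ≡ 64^2 = 4096 ≡ 32 (mod 127)
8^8 ≡ 32^2 = 1024 ≡ 8 (mod 127)
8^16 ≡ 8^2 = 64 ≡ 64 (mod 127)
8^32 ≡ 64^2 = 4096 ≡ 32 (mod 127)
8^64 ≡ 32^2 = 1024 ≡ 8 (mod 127)
126 = 64 + 32 + 16 + 8 + 4 + 2 in binary powers of 2.
So 8^126 ≡ 8 · 32 · 64 · 8 · 32 · 64 ≡ 1 (mod 127).
Since the result is 1, base 8 gives no evidence that 127 is composite.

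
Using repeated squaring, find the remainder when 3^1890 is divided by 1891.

3^1 ≡ 3 (mod 1891)
3^2 ≡ 3^2 = 9 ≡ 9 (mod 1891)
3^4 ≡ 9^2 = 81 ≡ 81 (mod 1891)
3^8 ≡ 81^2 = 6561 ≡ 888 (mod 1891)
3^16 ≡ 888^2 = 788544 ≡ 1888 (mod 1891)
3^32 ≡ 1888^2 = 3564544 ≡ 9 (mod 1891)
3^64 ≡ 9^2 = 81 ≡ 81 (mod 1891)
3^128 ≡ 81^2 = 6561 ≡ 888 (mod 1891)
3^256 ≡ 888^2 = 788544 ≡ 1888 (mod 1891)
3^512 ≡ 1888^2 = 3564544 ≡ 9 (mod 1891)
3^1024 ≡ 9^2 = 81 ≡ 81 (mod 1891)
1890 = 1024 + 512 + 256 + 64 + 32 + 2 in binary powers of 2.
So 3^1890 ≡ 81 · 9 · 1888 · 81 · 9 · 9 ≡ 1 (mod 1891).
Since the result is 1, base 3 gives no evidence that 1891 is composite.

1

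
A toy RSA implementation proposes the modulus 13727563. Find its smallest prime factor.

13727563 is odd.
Digit sum 34, not divisible by 3.
Ends in 3: not divisible by 5.
7: 13727563 = 7·1961080 + 3
11: 13727563 = 11·1247960 + 3
13: 13727563 = 13·1055966 + 5
17: 13727563 = 17·807503 + 12
19: 13727563 = 19·722503 + 6
23: 13727563 = 23·596850 + 13
29: 13727563 = 29·473364 + 7
31: 13727563 = 31·442824 + 19
37: 13727563 = 37·371015 + 8
41: 13727563 = 41·334818 + 25
43: 13727563 = 43·319245 + 28
47: 13727563 = 47·292075 + 38
53: 13727563 = 53·259010 + 33
59: 13727563 = 59·232670 + 33
61: 13727563 = 61·225042 + 1
67: 13727563 = 67·204889

67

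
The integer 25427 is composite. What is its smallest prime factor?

25427 is odd.
Digit sum 20, not divisible by 3.
Ends in 7: not divisible by 5.
7: 25427 = 7·3632 + 3
11: 25427 = 11·2311 + 6
13: 25427 = 13·1955 + 12
17: 25427 = 17·1495 + 12
19: 25427 = 19·1338 + 5
23: 25427 = 23·1105 + 12
29: 25427 = 29·876 + 23
31: 25427 = 31·820 + 7
37: 25427 = 37·687 + 8
41: 25427 = 41·620 + 7
43: 25427 = 43·591 + 14
47: 25427 = 47·541

47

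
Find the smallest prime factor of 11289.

3

11289 is odd.
Digit sum 21, divisible by 3.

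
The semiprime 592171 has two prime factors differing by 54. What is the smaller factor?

743

Since p = q + 54, we have 592171 = q(q + 54), so q² + 54q − 592171 = 0.
Discriminant: 54² + 4·592171 = 2916 + 2368684 = 2371600; √2371600 = 1540.
q = (−54 + 1540)/2 = 743, and p = q + 54 = 797.
Check: 743 · 797 = 592171.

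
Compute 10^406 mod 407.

232

10^1 ≡ 10 (mod 407)
10^2 ≡ 10^2 = 100 ≡ 100 (mod 407)
10^4 ≡ 100^2 = 10000 ≡ 232 (mod 407)
10^8 ≡ 232^2 = 53824 ≡ 100 (mod 407)
10^16 ≡ 100^2 = 10000 ≡ 232 (mod 407)
10^32 ≡ 232^2 = 53824 ≡ 100 (mod 407)
10^64 ≡ 100^2 = 10000 ≡ 232 (mod 407)
10^128 ≡ 232^2 = 53824 ≡ 100 (mod 407)
10^256 ≡ 100^2 = 10000 ≡ 232 (mod 407)
406 = 256 + 128 + 16 + 4 + 2 in binary powers of 2.
So 10^406 ≡ 232 · 100 · 232 · 232 · 100 ≡ 232 (mod 407).
Since 232 ≠ 1, base 10 is a Fermat witness: 407 is composite.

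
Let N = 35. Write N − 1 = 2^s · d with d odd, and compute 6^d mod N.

6

35 − 1 = 34 = 2^1 · 17, so d = 17.
6^1 ≡ 6 (mod 35)
6^2 ≡ 6^2 = 36 ≡ 1 (mod 35)
6^4 ≡ 1^2 = 1 ≡ 1 (mod 35)
6^8 ≡ 1^2 = 1 ≡ 1 (mod 35)
6^16 ≡ 1^2 = 1 ≡ 1 (mod 35)
17 = 16 + 1 in binary powers of 2.
So 6^17 ≡ 1 · 6 ≡ 6 (mod 35).
Squaring chain: 6; never reaches −1, so base 6 is a Miller–Rabin witness that 35 is composite.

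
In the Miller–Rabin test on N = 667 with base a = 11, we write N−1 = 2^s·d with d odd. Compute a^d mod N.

667 − 1 = 666 = 2^1 · 333, so d = 333.
11^1 ≡ 11 (mod 667)
11^2 ≡ 11^2 = 121 ≡ 121 (mod 667)
11^4 ≡ 121^2 = 14641 ≡ 634 (mod 667)
11^8 ≡ 634^2 = 401956 ≡ 422 (mod 667)
11^16 ≡ 422^2 = 178084 ≡ 662 (mod 667)
11^32 ≡ 662^2 = 438244 ≡ 25 (mod 667)
11^64 ≡ 25^2 = 625 ≡ 625 (mod 667)
11^128 ≡ 625^2 = 390625 ≡ 430 (mod 667)
11^256 ≡ 430^2 = 184900 ≡ 141 (mod 667)
333 = 256 + 64 + 8 + 4 + 1 in binary powers of 2.
So 11^333 ≡ 141 · 625 · 422 · 634 · 11 ≡ 135 (mod 667).
Squaring chain: 135; never reaches −1, so base 11 is a Miller–Rabin witness that 667 is composite.

135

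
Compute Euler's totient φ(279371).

266112

Factor: 279371 = 43 · 73 · 89.
φ(279371) = (43−1) · (73−1) · (89−1) = 42 · 72 · 88 = 266112.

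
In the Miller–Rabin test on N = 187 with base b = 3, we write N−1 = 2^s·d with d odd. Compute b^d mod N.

148

187 − 1 = 186 = 2^1 · 93, so d = 93.
3^1 ≡ 3 (mod 187)
3^2 ≡ 3^2 = 9 ≡ 9 (mod 187)
3^4 ≡ 9^2 = 81 ≡ 81 (mod 187)
3^8 ≡ 81^2 = 6561 ≡ 16 (mod 187)
3^16 ≡ 16^2 = 256 ≡ 69 (mod 187)
3^32 ≡ 69^2 = 4761 ≡ 86 (mod 187)
3^64 ≡ 86^2 = 7396 ≡ 103 (mod 187)
93 = 64 + 16 + 8 + 4 + 1 in binary powers of 2.
So 3^93 ≡ 103 · 69 · 16 · 81 · 3 ≡ 148 (mod 187).
Squaring chain: 148; never reaches −1, so base 3 is a Miller–Rabin witness that 187 is composite.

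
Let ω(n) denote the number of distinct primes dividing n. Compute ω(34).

2

34 = 2 · 17
34 = 2 · 17, which has 2 distinct prime factors.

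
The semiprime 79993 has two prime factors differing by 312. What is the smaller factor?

Since p = q + 312, we have 79993 = q(q + 312), so q² + 312q − 79993 = 0.
Discriminant: 312² + 4·79993 = 97344 + 319972 = 417316; √417316 = 646.
q = (−312 + 646)/2 = 167, and p = q + 312 = 479.
Check: 167 · 479 = 79993.

167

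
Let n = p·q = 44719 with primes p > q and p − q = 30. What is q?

197

Since p = q + 30, we have 44719 = q(q + 30), so q² + 30q − 44719 = 0.
Discriminant: 30² + 4·44719 = 900 + 178876 = 179776; √179776 = 424.
q = (−30 + 424)/2 = 197, and p = q + 30 = 227.
Check: 197 · 227 = 44719.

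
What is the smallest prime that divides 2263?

2263 is odd.
Digit sum 13, not divisible by 3.
Ends in 3: not divisible by 5.
7: 2263 = 7·323 + 2
11: 2263 = 11·205 + 8
13: 2263 = 13·174 + 1
17: 2263 = 17·133 + 2
19: 2263 = 19·119 + 2
23: 2263 = 23·98 + 9
29: 2263 = 29·78 + 1
31: 2263 = 31·73

31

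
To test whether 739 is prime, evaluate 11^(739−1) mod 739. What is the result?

1

11^1 ≡ 11 (mod 739)
11^2 ≡ 11^2 = 121 ≡ 121 (mod 739)
11^4 ≡ 121^2 = 14641 ≡ 600 (mod 739)
11^8 ≡ 600^2 = 360000 ≡ 107 (mod 739)
11^16 ≡ 107^2 = 11449 ≡ 364 (mod 739)
11^32 ≡ 364^2 = 132496 ≡ 215 (mod 739)
11^64 ≡ 215^2 = 46225 ≡ 407 (mod 739)
11^128 ≡ 407^2 = 165649 ≡ 113 (mod 739)
11^256 ≡ 113^2 = 12769 ≡ 206 (mod 739)
11^512 ≡ 206^2 = 42436 ≡ 313 (mod 739)
738 = 512 + 128 + 64 + 32 + 2 in binary powers of 2.
So 11^738 ≡ 313 · 113 · 407 · 215 · 121 ≡ 1 (mod 739).
Since the result is 1, base 11 gives no evidence that 739 is composite.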